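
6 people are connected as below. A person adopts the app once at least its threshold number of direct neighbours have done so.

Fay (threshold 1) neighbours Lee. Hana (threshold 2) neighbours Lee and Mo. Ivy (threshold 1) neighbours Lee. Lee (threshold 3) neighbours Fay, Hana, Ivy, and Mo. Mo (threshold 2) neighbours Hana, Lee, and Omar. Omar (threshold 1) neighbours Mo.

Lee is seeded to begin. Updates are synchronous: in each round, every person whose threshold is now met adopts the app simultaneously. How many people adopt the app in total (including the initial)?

Round 1 — Lee adopts the app (initial).
Round 2 — checking thresholds:
  Fay: 1 of 1 neighbours ≥ 1, adopts the app.
  Hana: 1 of 2 neighbours < 2, not yet.
  Ivy: 1 of 1 neighbours ≥ 1, adopts the app.
  Mo: 1 of 3 neighbours < 2, not yet.
Round 3 — no new adoptions; cascade stops.

3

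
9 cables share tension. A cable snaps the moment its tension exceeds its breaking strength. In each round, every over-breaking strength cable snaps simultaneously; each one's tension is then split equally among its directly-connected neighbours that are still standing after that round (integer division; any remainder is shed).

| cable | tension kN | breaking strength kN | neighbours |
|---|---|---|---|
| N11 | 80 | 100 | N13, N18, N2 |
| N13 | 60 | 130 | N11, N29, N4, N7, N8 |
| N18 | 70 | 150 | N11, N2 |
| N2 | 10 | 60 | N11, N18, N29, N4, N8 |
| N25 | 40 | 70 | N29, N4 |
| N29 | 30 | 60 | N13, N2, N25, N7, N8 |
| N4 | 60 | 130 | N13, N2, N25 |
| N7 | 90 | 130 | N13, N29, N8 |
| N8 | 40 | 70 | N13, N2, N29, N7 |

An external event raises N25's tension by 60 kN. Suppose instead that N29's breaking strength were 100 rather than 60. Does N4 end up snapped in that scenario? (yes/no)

With N29's breaking strength at 100:
Round 1 — N25 at 100 > 70. N25 snaps.
  N25 sheds 100 kN to N29, N4: 50 each.
    N29: 30+50 = 80 ≤ 100
    N4: 60+50 = 110 ≤ 130
No further breaks.

no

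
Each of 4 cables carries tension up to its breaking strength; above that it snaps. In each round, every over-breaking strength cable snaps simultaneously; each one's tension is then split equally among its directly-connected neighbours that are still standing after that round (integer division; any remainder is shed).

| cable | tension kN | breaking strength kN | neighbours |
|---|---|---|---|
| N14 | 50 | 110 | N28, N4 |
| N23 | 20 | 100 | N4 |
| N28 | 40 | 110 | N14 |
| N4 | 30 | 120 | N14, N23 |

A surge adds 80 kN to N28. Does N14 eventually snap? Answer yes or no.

yes

Round 1 — N28 at 120 > 110. N28 snaps.
  N28 sheds 120 kN to N14: 120 each.
    N14: 50+120 = 170 > 110
Round 2 — N14 snaps.
  N14 sheds 170 kN to N4: 170 each.
    N4: 30+170 = 200 > 120
Round 3 — N4 snaps.
  N4 sheds 200 kN to N23: 200 each.
    N23: 20+200 = 220 > 100
Round 4 — N23 snaps.
  N23 sheds 220 kN: no online neighbours, lost.
No further breaks.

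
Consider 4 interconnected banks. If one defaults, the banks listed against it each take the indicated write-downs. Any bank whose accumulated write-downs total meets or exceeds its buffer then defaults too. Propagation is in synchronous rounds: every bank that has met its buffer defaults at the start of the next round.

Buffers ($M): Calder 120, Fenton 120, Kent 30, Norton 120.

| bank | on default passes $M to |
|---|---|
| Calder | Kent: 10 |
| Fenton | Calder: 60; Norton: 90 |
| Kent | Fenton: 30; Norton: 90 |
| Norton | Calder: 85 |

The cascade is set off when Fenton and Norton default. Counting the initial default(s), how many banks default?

Round 1 — Fenton, Norton default (initial).
  Calder: +60+85 → 145 ≥ 120
Round 2 — Calder defaults.
  Kent: +10 → 10 < 30
No further defaults.

3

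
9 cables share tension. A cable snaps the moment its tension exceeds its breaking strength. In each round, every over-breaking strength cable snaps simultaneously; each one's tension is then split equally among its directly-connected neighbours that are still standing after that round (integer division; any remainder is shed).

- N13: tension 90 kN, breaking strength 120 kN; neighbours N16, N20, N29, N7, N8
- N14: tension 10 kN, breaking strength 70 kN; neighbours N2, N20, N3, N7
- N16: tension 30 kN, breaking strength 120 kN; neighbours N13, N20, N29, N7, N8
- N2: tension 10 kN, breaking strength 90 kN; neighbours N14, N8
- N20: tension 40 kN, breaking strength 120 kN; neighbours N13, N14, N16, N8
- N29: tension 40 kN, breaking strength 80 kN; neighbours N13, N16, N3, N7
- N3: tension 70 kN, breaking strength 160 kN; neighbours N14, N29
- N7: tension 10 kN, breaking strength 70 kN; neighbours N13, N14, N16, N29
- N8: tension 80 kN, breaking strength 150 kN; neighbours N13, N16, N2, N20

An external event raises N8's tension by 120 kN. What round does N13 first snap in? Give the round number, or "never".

Round 1 — N8 at 200 > 150. N8 snaps.
  N8 sheds 200 kN to N13, N16, N2, N20: 50 each.
    N13: 90+50 = 140 > 120
    N16: 30+50 = 80 ≤ 120
    N2: 10+50 = 60 ≤ 90
    N20: 40+50 = 90 ≤ 120
Round 2 — N13 snaps.
  N13 sheds 140 kN to N16, N20, N29, N7: 35 each.
    N16: 80+35 = 115 ≤ 120
    N20: 90+35 = 125 > 120
    N29: 40+35 = 75 ≤ 80
    N7: 10+35 = 45 ≤ 70
Round 3 — N20 snaps.
  N20 sheds 125 kN to N14, N16: 62 each (1 lost).
    N14: 10+62 = 72 > 70
    N16: 115+62 = 177 > 120
Round 4 — N14, N16 snap.
  N14 sheds 72 kN to N2, N3, N7: 24 each.
    N2: 60+24 = 84 ≤ 90
    N3: 70+24 = 94 ≤ 160
    N7: 45+24 = 69 ≤ 70
  N16 sheds 177 kN to N29, N7: 88 each (1 lost).
    N29: 75+88 = 163 > 80
    N7: 69+88 = 157 > 70
Round 5 — N29, N7 snap.
  N29 sheds 163 kN to N3: 163 each.
    N3: 94+163 = 257 > 160
  N7 sheds 157 kN: no online neighbours, lost.
Round 6 — N3 snaps.
  N3 sheds 257 kN: no online neighbours, lost.
No further breaks.

2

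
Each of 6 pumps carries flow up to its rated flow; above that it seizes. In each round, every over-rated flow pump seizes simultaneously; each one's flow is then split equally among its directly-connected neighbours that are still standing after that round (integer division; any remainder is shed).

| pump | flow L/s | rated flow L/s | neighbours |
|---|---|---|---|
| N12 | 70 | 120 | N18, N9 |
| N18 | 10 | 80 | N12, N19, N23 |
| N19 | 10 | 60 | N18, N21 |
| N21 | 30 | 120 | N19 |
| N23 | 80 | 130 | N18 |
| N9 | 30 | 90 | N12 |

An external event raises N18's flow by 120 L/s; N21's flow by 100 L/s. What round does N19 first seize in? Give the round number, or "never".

2

Round 1 — N18 at 130 > 80; N21 at 130 > 120. N18, N21 seize.
  N18 sheds 130 L/s to N12, N19, N23: 43 each (1 lost).
    N12: 70+43 = 113 ≤ 120
    N19: 10+43 = 53 ≤ 60
    N23: 80+43 = 123 ≤ 130
  N21 sheds 130 L/s to N19: 130 each.
    N19: 53+130 = 183 > 60
Round 2 — N19 seizes.
  N19 sheds 183 L/s: no online neighbours, lost.
No further seizures.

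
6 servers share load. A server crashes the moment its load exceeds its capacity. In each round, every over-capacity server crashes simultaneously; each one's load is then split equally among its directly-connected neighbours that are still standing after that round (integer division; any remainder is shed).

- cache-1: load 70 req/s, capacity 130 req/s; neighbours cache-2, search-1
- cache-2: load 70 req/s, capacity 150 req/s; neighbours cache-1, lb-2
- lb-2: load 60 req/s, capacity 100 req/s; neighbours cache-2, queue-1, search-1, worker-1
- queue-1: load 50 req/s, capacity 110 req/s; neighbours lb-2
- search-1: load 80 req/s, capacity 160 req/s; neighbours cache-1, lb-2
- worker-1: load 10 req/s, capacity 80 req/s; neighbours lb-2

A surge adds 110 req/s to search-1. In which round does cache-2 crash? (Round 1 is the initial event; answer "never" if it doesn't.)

Round 1 — search-1 at 190 > 160. search-1 crashes.
  search-1 sheds 190 req/s to cache-1, lb-2: 95 each.
    cache-1: 70+95 = 165 > 130
    lb-2: 60+95 = 155 > 100
Round 2 — cache-1, lb-2 crash.
  cache-1 sheds 165 req/s to cache-2: 165 each.
    cache-2: 70+165 = 235 > 150
  lb-2 sheds 155 req/s to cache-2, queue-1, worker-1: 51 each (2 lost).
    cache-2: 235+51 = 286 > 150
    queue-1: 50+51 = 101 ≤ 110
    worker-1: 10+51 = 61 ≤ 80
Round 3 — cache-2 crashes.
  cache-2 sheds 286 req/s: no online neighbours, lost.
No further crashes.

3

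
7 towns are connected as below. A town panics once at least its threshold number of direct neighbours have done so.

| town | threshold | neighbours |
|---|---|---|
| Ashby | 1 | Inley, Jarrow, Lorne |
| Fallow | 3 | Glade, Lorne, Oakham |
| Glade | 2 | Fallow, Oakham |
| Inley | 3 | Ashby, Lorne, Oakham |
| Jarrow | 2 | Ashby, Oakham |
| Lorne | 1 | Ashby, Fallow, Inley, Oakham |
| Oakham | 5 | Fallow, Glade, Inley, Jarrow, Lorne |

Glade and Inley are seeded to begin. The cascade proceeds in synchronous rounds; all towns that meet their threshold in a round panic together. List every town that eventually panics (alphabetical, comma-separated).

Ashby, Glade, Inley, Lorne

Round 1 — Glade, Inley panic (initial).
Round 2 — checking thresholds:
  Ashby: 1 of 3 neighbours ≥ 1, panics.
  Fallow: 1 of 3 neighbours < 3, not yet.
  Lorne: 1 of 4 neighbours ≥ 1, panics.
  Oakham: 2 of 5 neighbours < 5, not yet.
Round 3 — no new panics; cascade stops.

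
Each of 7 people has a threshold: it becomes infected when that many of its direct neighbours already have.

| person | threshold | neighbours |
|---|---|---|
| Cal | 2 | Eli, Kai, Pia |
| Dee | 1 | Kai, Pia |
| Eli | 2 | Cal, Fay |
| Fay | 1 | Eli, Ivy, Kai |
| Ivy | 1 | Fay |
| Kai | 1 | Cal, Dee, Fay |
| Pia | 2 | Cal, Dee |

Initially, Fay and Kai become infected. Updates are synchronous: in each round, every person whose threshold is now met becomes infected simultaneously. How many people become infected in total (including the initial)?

4

Round 1 — Fay, Kai become infected (initial).
Round 2 — checking thresholds:
  Cal: 1 of 3 neighbours < 2, below threshold.
  Dee: 1 of 2 neighbours ≥ 1, becomes infected.
  Eli: 1 of 2 neighbours < 2, below threshold.
  Ivy: 1 of 1 neighbours ≥ 1, becomes infected.
Round 3 — no new infections; cascade stops.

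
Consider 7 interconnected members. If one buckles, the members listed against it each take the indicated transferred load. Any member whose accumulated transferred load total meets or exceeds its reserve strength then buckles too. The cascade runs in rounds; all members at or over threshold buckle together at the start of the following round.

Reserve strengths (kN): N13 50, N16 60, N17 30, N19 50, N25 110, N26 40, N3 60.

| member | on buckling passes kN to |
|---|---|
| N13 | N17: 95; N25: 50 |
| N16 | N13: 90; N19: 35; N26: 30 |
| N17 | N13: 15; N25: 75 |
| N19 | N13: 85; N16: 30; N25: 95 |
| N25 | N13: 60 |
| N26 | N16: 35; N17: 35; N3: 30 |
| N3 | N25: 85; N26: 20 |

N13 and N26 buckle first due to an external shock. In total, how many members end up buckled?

4

Round 1 — N13, N26 buckle (initial).
  N16: +35 → 35 < 60
  N17: +95+35 → 130 ≥ 30
  N25: +50 → 50 < 110
  N3: +30 → 30 < 60
Round 2 — N17 buckles.
  N25: +75 → 125 ≥ 110
Round 3 — N25 buckles.
No further bucklings.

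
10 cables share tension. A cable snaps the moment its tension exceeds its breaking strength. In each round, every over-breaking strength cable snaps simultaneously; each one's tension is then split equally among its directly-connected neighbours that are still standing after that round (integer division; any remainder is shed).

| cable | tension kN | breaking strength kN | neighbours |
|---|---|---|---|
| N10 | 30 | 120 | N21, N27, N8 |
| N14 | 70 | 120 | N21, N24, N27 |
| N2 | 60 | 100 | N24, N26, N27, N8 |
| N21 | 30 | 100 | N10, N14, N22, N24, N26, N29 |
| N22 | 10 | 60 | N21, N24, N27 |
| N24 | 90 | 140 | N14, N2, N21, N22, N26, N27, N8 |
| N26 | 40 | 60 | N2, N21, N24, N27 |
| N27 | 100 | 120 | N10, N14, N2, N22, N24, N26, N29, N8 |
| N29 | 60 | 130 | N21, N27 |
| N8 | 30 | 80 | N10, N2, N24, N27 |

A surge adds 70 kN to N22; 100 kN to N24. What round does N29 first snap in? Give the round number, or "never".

never

Round 1 — N22 at 80 > 60; N24 at 190 > 140. N22, N24 snap.
  N22 sheds 80 kN to N21, N27: 40 each.
    N21: 30+40 = 70 ≤ 100
    N27: 100+40 = 140 > 120
  N24 sheds 190 kN to N14, N2, N21, N26, N27, N8: 31 each (4 lost).
    N14: 70+31 = 101 ≤ 120
    N2: 60+31 = 91 ≤ 100
    N21: 70+31 = 101 > 100
    N26: 40+31 = 71 > 60
    N27: 140+31 = 171 > 120
    N8: 30+31 = 61 ≤ 80
Round 2 — N21, N26, N27 snap.
  N21 sheds 101 kN to N10, N14, N29: 33 each (2 lost).
    N10: 30+33 = 63 ≤ 120
    N14: 101+33 = 134 > 120
    N29: 60+33 = 93 ≤ 130
  N26 sheds 71 kN to N2: 71 each.
    N2: 91+71 = 162 > 100
  N27 sheds 171 kN to N10, N14, N2, N29, N8: 34 each (1 lost).
    N10: 63+34 = 97 ≤ 120
    N14: 134+34 = 168 > 120
    N2: 162+34 = 196 > 100
    N29: 93+34 = 127 ≤ 130
    N8: 61+34 = 95 > 80
Round 3 — N14, N2, N8 snap.
  N14 sheds 168 kN: no online neighbours, lost.
  N2 sheds 196 kN: no online neighbours, lost.
  N8 sheds 95 kN to N10: 95 each.
    N10: 97+95 = 192 > 120
Round 4 — N10 snaps.
  N10 sheds 192 kN: no online neighbours, lost.
No further breaks.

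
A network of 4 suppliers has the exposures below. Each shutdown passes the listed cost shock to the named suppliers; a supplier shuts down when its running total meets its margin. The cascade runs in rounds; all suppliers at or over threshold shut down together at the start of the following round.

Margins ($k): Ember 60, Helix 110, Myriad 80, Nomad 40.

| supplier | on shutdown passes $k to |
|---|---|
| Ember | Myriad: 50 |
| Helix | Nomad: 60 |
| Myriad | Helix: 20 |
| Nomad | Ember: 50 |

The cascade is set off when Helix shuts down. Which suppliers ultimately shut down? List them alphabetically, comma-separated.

Helix, Nomad

Round 1 — Helix shuts down (initial).
  Nomad: +60 → 60 ≥ 40
Round 2 — Nomad shuts down.
  Ember: +50 → 50 < 60
No further shutdowns.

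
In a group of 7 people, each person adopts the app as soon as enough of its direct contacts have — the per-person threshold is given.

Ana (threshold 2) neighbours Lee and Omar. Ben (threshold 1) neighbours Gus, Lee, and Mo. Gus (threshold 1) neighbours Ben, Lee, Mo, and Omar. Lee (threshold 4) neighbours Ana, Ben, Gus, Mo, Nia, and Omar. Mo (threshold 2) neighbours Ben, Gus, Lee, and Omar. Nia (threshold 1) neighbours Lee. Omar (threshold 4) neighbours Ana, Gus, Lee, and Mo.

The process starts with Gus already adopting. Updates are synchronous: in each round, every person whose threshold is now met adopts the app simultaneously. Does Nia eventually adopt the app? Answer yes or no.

no

Round 1 — Gus adopts the app (initial).
Round 2 — checking thresholds:
  Ben: 1 of 3 neighbours ≥ 1, adopts the app.
  Lee: 1 of 6 neighbours < 4, not yet.
  Mo: 1 of 4 neighbours < 2, not yet.
  Omar: 1 of 4 neighbours < 4, not yet.
Round 3 — checking thresholds:
  Lee: 2 of 6 neighbours < 4, not yet.
  Mo: 2 of 4 neighbours ≥ 2, adopts the app.
  Omar: 1 of 4 neighbours < 4, not yet.
Round 4 — no new adoptions; cascade stops.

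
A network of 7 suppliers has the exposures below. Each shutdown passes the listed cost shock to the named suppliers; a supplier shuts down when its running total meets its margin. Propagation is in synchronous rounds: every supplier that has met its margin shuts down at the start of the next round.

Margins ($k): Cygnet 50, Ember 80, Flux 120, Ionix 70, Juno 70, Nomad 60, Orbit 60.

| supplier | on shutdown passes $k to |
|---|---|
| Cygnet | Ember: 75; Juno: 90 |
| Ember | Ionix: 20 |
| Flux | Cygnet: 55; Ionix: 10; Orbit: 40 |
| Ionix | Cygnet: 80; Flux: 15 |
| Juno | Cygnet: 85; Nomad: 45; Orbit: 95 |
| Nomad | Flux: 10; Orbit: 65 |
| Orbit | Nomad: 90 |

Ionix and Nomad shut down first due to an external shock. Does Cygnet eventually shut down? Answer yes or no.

yes

Round 1 — Ionix, Nomad shut down (initial).
  Cygnet: +80 → 80 ≥ 50
  Flux: +15+10 → 25 < 120
  Orbit: +65 → 65 ≥ 60
Round 2 — Cygnet, Orbit shut down.
  Ember: +75 → 75 < 80
  Juno: +90 → 90 ≥ 70
Round 3 — Juno shuts down.
No further shutdowns.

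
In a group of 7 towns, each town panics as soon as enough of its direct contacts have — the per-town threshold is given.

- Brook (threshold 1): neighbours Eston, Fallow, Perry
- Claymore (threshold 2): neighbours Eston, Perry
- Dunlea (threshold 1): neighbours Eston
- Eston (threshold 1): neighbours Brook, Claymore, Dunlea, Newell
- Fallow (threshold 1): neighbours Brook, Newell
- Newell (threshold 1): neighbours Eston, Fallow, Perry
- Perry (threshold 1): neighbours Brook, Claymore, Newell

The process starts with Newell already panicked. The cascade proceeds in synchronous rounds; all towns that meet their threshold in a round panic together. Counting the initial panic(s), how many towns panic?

7

Round 1 — Newell panics (initial).
Round 2 — checking thresholds:
  Eston: 1 of 4 neighbours ≥ 1, panics.
  Fallow: 1 of 2 neighbours ≥ 1, panics.
  Perry: 1 of 3 neighbours ≥ 1, panics.
Round 3 — checking thresholds:
  Brook: 3 of 3 neighbours ≥ 1, panics.
  Claymore: 2 of 2 neighbours ≥ 2, panics.
  Dunlea: 1 of 1 neighbours ≥ 1, panics.
Round 4 — no new panics; cascade stops.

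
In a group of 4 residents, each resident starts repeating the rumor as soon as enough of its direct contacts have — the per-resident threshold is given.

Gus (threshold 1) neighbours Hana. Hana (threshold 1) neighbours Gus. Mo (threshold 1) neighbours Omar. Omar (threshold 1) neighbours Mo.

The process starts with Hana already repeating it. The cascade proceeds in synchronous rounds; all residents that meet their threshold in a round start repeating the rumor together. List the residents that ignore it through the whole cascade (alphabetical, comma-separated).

Round 1 — Hana starts repeating the rumor (initial).
Round 2 — checking thresholds:
  Gus: 1 of 1 neighbours ≥ 1, starts repeating the rumor.
Round 3 — no new spreads; cascade stops.

Mo, Omar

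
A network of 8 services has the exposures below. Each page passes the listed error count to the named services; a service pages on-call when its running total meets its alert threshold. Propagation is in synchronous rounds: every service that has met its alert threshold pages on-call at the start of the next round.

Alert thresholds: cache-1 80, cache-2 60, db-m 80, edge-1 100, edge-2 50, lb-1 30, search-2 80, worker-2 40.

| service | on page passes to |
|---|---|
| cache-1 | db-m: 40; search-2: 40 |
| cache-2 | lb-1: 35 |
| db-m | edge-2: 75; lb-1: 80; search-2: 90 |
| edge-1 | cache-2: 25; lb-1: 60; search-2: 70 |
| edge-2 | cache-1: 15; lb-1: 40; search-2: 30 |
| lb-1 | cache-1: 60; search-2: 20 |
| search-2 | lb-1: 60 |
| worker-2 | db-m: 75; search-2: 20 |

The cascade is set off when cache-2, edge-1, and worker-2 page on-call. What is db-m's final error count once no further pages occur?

75

Round 1 — cache-2, edge-1, worker-2 page on-call (initial).
  db-m: +75 → 75 < 80
  lb-1: +35+60 → 95 ≥ 30
  search-2: +70+20 → 90 ≥ 80
Round 2 — lb-1, search-2 page on-call.
  cache-1: +60 → 60 < 80
No further pages.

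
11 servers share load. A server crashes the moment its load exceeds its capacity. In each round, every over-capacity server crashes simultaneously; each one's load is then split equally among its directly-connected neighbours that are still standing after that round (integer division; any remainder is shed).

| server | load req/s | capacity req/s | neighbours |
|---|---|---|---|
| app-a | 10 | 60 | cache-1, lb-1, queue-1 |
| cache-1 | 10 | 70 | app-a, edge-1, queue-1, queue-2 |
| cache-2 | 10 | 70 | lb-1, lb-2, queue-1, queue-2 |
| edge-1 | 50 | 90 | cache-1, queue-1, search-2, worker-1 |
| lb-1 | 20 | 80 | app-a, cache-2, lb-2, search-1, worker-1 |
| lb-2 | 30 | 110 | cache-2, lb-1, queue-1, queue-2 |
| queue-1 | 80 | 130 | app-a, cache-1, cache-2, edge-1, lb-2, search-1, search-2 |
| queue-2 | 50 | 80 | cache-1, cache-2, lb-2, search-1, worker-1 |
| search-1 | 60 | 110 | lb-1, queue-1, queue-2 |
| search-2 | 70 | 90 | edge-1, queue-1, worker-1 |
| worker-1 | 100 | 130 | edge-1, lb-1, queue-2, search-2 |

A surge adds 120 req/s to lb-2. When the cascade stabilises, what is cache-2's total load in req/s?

Round 1 — lb-2 at 150 > 110. lb-2 crashes.
  lb-2 sheds 150 req/s to cache-2, lb-1, queue-1, queue-2: 37 each (2 lost).
    cache-2: 10+37 = 47 ≤ 70
    lb-1: 20+37 = 57 ≤ 80
    queue-1: 80+37 = 117 ≤ 130
    queue-2: 50+37 = 87 > 80
Round 2 — queue-2 crashes.
  queue-2 sheds 87 req/s to cache-1, cache-2, search-1, worker-1: 21 each (3 lost).
    cache-1: 10+21 = 31 ≤ 70
    cache-2: 47+21 = 68 ≤ 70
    search-1: 60+21 = 81 ≤ 110
    worker-1: 100+21 = 121 ≤ 130
No further crashes.

68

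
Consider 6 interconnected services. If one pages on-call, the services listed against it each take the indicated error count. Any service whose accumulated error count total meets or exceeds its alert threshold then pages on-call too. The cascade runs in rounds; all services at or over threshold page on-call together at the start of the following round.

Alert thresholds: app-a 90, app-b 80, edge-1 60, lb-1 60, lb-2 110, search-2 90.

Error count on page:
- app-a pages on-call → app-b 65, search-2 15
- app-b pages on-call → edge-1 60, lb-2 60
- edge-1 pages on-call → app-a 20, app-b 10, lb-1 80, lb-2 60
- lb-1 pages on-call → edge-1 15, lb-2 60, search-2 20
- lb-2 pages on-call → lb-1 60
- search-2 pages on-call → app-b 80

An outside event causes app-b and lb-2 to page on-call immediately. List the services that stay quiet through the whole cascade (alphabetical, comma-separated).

Round 1 — app-b, lb-2 page on-call (initial).
  edge-1: +60 → 60 ≥ 60
  lb-1: +60 → 60 ≥ 60
Round 2 — edge-1, lb-1 page on-call.
  app-a: +20 → 20 < 90
  search-2: +20 → 20 < 90
No further pages.

app-a, search-2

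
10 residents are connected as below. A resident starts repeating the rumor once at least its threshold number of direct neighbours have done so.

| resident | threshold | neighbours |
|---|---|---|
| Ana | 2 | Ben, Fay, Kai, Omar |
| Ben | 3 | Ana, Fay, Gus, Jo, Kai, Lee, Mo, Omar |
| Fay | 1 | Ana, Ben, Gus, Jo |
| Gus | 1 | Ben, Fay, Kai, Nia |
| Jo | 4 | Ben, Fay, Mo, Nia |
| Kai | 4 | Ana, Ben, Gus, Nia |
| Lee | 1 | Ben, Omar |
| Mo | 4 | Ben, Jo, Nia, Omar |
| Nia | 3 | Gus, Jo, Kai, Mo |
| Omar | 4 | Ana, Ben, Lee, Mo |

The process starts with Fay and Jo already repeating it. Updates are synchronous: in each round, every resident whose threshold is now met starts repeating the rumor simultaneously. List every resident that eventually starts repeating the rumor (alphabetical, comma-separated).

Ana, Ben, Fay, Gus, Jo, Lee

Round 1 — Fay, Jo start repeating the rumor (initial).
Round 2 — checking thresholds:
  Ana: 1 of 4 neighbours < 2, not yet.
  Ben: 2 of 8 neighbours < 3, not yet.
  Gus: 1 of 4 neighbours ≥ 1, starts repeating the rumor.
  Mo: 1 of 4 neighbours < 4, not yet.
  Nia: 1 of 4 neighbours < 3, not yet.
Round 3 — checking thresholds:
  Ana: 1 of 4 neighbours < 2, not yet.
  Ben: 3 of 8 neighbours ≥ 3, starts repeating the rumor.
  Kai: 1 of 4 neighbours < 4, not yet.
  Mo: 1 of 4 neighbours < 4, not yet.
  Nia: 2 of 4 neighbours < 3, not yet.
Round 4 — checking thresholds:
  Ana: 2 of 4 neighbours ≥ 2, starts repeating the rumor.
  Kai: 2 of 4 neighbours < 4, not yet.
  Lee: 1 of 2 neighbours ≥ 1, starts repeating the rumor.
  Mo: 2 of 4 neighbours < 4, not yet.
  Nia: 2 of 4 neighbours < 3, not yet.
  Omar: 1 of 4 neighbours < 4, not yet.
Round 5 — no new spreads; cascade stops.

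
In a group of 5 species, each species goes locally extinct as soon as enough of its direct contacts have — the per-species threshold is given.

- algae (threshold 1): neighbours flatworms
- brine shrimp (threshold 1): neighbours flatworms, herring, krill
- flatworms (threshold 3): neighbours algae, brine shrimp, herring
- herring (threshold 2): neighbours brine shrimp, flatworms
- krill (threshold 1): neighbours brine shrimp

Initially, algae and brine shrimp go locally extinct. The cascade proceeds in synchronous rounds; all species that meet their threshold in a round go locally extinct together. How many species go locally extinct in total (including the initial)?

3

Round 1 — algae, brine shrimp go locally extinct (initial).
Round 2 — checking thresholds:
  flatworms: 2 of 3 neighbours < 3, below threshold.
  herring: 1 of 2 neighbours < 2, below threshold.
  krill: 1 of 1 neighbours ≥ 1, goes locally extinct.
Round 3 — no new extinctions; cascade stops.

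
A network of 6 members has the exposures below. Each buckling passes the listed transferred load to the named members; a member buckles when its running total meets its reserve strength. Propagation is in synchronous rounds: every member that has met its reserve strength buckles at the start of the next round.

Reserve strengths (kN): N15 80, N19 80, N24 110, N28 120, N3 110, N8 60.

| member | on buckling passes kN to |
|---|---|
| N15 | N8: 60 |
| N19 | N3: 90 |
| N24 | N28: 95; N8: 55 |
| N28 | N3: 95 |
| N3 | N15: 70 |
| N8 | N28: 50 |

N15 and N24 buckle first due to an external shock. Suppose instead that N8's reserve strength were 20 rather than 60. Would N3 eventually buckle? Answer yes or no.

no

With N8's reserve strength at 20:
Round 1 — N15, N24 buckle (initial).
  N28: +95 → 95 < 120
  N8: +60+55 → 115 ≥ 20
Round 2 — N8 buckles.
  N28: +50 → 145 ≥ 120
Round 3 — N28 buckles.
  N3: +95 → 95 < 110
No further bucklings.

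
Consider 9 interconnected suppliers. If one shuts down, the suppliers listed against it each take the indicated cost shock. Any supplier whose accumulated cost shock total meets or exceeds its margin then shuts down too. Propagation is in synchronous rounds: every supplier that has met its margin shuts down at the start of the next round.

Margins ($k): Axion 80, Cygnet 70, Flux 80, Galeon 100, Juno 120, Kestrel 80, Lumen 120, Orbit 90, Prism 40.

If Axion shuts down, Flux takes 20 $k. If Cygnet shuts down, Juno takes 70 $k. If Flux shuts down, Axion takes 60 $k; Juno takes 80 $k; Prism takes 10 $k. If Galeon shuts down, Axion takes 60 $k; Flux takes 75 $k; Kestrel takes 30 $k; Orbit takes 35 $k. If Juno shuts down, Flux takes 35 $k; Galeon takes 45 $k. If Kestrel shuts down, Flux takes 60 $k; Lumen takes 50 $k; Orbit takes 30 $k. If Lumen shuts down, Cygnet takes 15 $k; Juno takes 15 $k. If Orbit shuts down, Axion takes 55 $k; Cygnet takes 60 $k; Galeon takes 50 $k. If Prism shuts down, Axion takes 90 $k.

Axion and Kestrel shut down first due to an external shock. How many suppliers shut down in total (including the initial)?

3

Round 1 — Axion, Kestrel shut down (initial).
  Flux: +20+60 → 80 ≥ 80
  Lumen: +50 → 50 < 120
  Orbit: +30 → 30 < 90
Round 2 — Flux shuts down.
  Juno: +80 → 80 < 120
  Prism: +10 → 10 < 40
No further shutdowns.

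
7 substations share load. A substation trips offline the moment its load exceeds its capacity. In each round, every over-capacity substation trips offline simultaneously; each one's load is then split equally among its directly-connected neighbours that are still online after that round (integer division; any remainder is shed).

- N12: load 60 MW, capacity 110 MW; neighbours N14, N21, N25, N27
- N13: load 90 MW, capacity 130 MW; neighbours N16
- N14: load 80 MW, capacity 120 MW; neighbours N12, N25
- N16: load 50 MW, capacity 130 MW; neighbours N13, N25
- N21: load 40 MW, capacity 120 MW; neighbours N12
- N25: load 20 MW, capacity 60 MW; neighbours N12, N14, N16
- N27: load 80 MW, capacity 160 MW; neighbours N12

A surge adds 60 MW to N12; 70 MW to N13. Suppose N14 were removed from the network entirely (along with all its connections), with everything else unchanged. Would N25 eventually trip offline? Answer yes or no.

yes

With N14 removed:
Round 1 — N12 at 120 > 110; N13 at 160 > 130. N12, N13 trip offline.
  N12 sheds 120 MW to N21, N25, N27: 40 each.
    N21: 40+40 = 80 ≤ 120
    N25: 20+40 = 60 ≤ 60
    N27: 80+40 = 120 ≤ 160
  N13 sheds 160 MW to N16: 160 each.
    N16: 50+160 = 210 > 130
Round 2 — N16 trips offline.
  N16 sheds 210 MW to N25: 210 each.
    N25: 60+210 = 270 > 60
Round 3 — N25 trips offline.
  N25 sheds 270 MW: no online neighbours, lost.
No further trips.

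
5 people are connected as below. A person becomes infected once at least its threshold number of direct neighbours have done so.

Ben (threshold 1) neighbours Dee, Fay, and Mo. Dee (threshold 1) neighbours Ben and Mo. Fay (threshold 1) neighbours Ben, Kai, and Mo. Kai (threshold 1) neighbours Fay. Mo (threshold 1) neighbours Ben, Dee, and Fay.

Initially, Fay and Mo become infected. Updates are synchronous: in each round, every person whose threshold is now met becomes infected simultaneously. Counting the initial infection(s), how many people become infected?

5

Round 1 — Fay, Mo become infected (initial).
Round 2 — checking thresholds:
  Ben: 2 of 3 neighbours ≥ 1, becomes infected.
  Dee: 1 of 2 neighbours ≥ 1, becomes infected.
  Kai: 1 of 1 neighbours ≥ 1, becomes infected.
Round 3 — no new infections; cascade stops.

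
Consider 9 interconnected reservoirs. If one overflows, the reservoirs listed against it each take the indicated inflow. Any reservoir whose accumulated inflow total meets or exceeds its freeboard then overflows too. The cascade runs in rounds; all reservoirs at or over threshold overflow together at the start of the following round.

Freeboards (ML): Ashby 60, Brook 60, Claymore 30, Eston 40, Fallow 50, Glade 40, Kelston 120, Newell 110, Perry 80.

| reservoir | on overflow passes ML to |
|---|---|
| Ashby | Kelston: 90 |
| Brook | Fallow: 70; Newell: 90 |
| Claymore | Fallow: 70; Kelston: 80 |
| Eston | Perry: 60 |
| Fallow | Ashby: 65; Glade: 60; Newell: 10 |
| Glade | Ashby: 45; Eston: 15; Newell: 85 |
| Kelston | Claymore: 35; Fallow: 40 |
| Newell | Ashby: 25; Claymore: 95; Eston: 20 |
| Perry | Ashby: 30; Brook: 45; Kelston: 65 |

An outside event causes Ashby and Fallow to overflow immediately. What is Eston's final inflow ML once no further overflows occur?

Round 1 — Ashby, Fallow overflow (initial).
  Glade: +60 → 60 ≥ 40
  Kelston: +90 → 90 < 120
  Newell: +10 → 10 < 110
Round 2 — Glade overflows.
  Eston: +15 → 15 < 40
  Newell: +85 → 95 < 110
No further overflows.

15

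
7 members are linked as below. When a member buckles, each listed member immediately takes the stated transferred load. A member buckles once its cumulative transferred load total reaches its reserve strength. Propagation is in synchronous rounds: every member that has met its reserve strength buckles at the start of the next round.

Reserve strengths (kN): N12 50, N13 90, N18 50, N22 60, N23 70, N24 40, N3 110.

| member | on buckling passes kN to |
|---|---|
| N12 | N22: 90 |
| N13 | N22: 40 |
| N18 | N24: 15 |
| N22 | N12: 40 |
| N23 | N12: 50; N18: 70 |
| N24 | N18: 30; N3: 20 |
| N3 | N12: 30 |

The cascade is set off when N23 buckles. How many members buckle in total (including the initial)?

4

Round 1 — N23 buckles (initial).
  N12: +50 → 50 ≥ 50
  N18: +70 → 70 ≥ 50
Round 2 — N12, N18 buckle.
  N22: +90 → 90 ≥ 60
  N24: +15 → 15 < 40
Round 3 — N22 buckles.
No further bucklings.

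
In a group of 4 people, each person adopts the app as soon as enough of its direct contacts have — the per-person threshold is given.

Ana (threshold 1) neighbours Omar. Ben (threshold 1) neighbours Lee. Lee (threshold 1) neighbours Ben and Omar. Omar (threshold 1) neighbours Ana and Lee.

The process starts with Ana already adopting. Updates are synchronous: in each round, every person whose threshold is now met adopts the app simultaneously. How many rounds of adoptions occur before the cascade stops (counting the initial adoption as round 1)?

4

Round 1 — Ana adopts the app (initial).
Round 2 — checking thresholds:
  Omar: 1 of 2 neighbours ≥ 1, adopts the app.
Round 3 — checking thresholds:
  Lee: 1 of 2 neighbours ≥ 1, adopts the app.
Round 4 — checking thresholds:
  Ben: 1 of 1 neighbours ≥ 1, adopts the app.
Round 5 — no new adoptions; cascade stops.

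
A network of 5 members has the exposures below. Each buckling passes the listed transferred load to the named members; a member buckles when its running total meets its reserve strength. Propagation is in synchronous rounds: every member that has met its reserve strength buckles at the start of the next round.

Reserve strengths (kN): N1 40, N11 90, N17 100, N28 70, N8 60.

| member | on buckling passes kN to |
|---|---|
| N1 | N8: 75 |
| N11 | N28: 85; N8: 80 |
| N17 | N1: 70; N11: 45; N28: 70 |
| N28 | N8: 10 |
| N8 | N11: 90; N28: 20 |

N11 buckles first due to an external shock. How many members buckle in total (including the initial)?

Round 1 — N11 buckles (initial).
  N28: +85 → 85 ≥ 70
  N8: +80 → 80 ≥ 60
Round 2 — N28, N8 buckle.
No further bucklings.

3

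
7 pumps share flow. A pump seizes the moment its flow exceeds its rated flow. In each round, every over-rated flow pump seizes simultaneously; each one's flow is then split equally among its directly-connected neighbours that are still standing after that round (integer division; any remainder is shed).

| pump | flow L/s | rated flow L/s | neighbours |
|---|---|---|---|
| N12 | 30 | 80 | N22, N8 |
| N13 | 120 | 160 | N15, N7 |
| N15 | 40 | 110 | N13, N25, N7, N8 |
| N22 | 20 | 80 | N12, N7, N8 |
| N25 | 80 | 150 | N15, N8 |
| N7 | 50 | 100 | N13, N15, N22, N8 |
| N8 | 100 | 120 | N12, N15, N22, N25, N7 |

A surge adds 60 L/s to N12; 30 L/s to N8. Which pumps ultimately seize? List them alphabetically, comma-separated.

Round 1 — N12 at 90 > 80; N8 at 130 > 120. N12, N8 seize.
  N12 sheds 90 L/s to N22: 90 each.
    N22: 20+90 = 110 > 80
  N8 sheds 130 L/s to N15, N22, N25, N7: 32 each (2 lost).
    N15: 40+32 = 72 ≤ 110
    N22: 110+32 = 142 > 80
    N25: 80+32 = 112 ≤ 150
    N7: 50+32 = 82 ≤ 100
Round 2 — N22 seizes.
  N22 sheds 142 L/s to N7: 142 each.
    N7: 82+142 = 224 > 100
Round 3 — N7 seizes.
  N7 sheds 224 L/s to N13, N15: 112 each.
    N13: 120+112 = 232 > 160
    N15: 72+112 = 184 > 110
Round 4 — N13, N15 seize.
  N13 sheds 232 L/s: no online neighbours, lost.
  N15 sheds 184 L/s to N25: 184 each.
    N25: 112+184 = 296 > 150
Round 5 — N25 seizes.
  N25 sheds 296 L/s: no online neighbours, lost.
No further seizures.

N12, N13, N15, N22, N25, N7, N8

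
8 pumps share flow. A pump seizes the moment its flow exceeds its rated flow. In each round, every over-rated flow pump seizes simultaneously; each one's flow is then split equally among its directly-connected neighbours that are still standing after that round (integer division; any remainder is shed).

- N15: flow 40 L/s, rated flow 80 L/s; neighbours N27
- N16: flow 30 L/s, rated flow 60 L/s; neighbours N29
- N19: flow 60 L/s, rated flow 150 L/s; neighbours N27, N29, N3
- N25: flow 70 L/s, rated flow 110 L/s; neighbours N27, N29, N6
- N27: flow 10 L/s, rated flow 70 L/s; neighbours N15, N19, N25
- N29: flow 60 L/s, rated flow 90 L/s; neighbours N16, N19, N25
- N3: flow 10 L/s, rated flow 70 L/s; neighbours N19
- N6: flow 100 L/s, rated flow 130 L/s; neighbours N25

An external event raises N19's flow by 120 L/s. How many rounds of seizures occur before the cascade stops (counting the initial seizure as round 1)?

Round 1 — N19 at 180 > 150. N19 seizes.
  N19 sheds 180 L/s to N27, N29, N3: 60 each.
    N27: 10+60 = 70 ≤ 70
    N29: 60+60 = 120 > 90
    N3: 10+60 = 70 ≤ 70
Round 2 — N29 seizes.
  N29 sheds 120 L/s to N16, N25: 60 each.
    N16: 30+60 = 90 > 60
    N25: 70+60 = 130 > 110
Round 3 — N16, N25 seize.
  N16 sheds 90 L/s: no online neighbours, lost.
  N25 sheds 130 L/s to N27, N6: 65 each.
    N27: 70+65 = 135 > 70
    N6: 100+65 = 165 > 130
Round 4 — N27, N6 seize.
  N27 sheds 135 L/s to N15: 135 each.
    N15: 40+135 = 175 > 80
  N6 sheds 165 L/s: no online neighbours, lost.
Round 5 — N15 seizes.
  N15 sheds 175 L/s: no online neighbours, lost.
No further seizures.

5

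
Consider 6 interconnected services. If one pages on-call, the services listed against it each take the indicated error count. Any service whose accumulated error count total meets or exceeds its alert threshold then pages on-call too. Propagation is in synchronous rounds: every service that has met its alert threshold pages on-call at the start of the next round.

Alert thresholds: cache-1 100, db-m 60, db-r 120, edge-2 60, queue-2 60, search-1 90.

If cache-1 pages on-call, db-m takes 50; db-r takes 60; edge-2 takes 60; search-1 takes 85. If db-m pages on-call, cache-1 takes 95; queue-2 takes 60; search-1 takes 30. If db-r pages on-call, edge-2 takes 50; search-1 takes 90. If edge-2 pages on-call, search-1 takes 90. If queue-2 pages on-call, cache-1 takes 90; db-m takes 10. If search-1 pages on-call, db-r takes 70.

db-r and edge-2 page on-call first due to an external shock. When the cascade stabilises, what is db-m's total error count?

Round 1 — db-r, edge-2 page on-call (initial).
  search-1: +90+90 → 180 ≥ 90
Round 2 — search-1 pages on-call.
No further pages.

0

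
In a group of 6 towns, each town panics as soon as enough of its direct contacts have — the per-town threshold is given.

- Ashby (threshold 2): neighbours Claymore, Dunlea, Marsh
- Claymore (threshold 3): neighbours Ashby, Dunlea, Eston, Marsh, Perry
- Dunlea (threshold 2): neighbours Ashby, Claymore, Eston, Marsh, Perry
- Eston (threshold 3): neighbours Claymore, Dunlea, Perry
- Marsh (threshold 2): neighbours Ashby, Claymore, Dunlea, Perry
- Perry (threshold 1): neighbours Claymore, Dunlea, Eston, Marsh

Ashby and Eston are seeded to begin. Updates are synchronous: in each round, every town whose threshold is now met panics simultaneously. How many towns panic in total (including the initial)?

Round 1 — Ashby, Eston panic (initial).
Round 2 — checking thresholds:
  Claymore: 2 of 5 neighbours < 3, below threshold.
  Dunlea: 2 of 5 neighbours ≥ 2, panics.
  Marsh: 1 of 4 neighbours < 2, below threshold.
  Perry: 1 of 4 neighbours ≥ 1, panics.
Round 3 — checking thresholds:
  Claymore: 4 of 5 neighbours ≥ 3, panics.
  Marsh: 3 of 4 neighbours ≥ 2, panics.
Round 4 — no new panics; cascade stops.

6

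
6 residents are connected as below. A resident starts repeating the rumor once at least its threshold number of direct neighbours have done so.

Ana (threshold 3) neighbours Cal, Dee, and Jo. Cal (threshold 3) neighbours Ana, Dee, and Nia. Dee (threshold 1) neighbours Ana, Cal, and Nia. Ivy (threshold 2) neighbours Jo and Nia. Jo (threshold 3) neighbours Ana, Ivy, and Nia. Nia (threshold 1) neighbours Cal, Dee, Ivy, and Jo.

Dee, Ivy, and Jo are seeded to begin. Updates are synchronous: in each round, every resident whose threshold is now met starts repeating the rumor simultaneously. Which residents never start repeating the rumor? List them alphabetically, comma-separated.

Round 1 — Dee, Ivy, Jo start repeating the rumor (initial).
Round 2 — checking thresholds:
  Ana: 2 of 3 neighbours < 3, not yet.
  Cal: 1 of 3 neighbours < 3, not yet.
  Nia: 3 of 4 neighbours ≥ 1, starts repeating the rumor.
Round 3 — no new spreads; cascade stops.

Ana, Cal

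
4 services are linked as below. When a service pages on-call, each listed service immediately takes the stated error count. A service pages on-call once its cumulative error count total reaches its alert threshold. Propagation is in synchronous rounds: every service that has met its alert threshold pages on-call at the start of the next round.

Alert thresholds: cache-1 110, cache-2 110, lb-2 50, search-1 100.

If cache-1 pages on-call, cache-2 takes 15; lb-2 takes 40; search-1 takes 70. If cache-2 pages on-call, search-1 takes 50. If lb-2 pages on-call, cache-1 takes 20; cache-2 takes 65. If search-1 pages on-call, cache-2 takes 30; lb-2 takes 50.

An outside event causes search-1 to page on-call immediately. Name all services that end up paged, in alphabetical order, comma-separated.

Round 1 — search-1 pages on-call (initial).
  cache-2: +30 → 30 < 110
  lb-2: +50 → 50 ≥ 50
Round 2 — lb-2 pages on-call.
  cache-1: +20 → 20 < 110
  cache-2: +65 → 95 < 110
No further pages.

lb-2, search-1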